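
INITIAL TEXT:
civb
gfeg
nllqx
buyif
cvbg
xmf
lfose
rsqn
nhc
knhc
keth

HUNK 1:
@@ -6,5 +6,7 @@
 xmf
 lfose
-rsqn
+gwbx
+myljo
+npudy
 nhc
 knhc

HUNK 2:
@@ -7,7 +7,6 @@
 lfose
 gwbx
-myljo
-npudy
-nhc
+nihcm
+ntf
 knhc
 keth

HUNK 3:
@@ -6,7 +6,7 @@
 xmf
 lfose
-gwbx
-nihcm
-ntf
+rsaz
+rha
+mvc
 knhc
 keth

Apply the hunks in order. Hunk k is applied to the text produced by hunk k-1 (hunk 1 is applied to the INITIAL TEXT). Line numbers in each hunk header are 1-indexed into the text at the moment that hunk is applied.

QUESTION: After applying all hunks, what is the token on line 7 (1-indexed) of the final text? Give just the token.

Hunk 1: at line 6 remove [rsqn] add [gwbx,myljo,npudy] -> 13 lines: civb gfeg nllqx buyif cvbg xmf lfose gwbx myljo npudy nhc knhc keth
Hunk 2: at line 7 remove [myljo,npudy,nhc] add [nihcm,ntf] -> 12 lines: civb gfeg nllqx buyif cvbg xmf lfose gwbx nihcm ntf knhc keth
Hunk 3: at line 6 remove [gwbx,nihcm,ntf] add [rsaz,rha,mvc] -> 12 lines: civb gfeg nllqx buyif cvbg xmf lfose rsaz rha mvc knhc keth
Final line 7: lfose

Answer: lfose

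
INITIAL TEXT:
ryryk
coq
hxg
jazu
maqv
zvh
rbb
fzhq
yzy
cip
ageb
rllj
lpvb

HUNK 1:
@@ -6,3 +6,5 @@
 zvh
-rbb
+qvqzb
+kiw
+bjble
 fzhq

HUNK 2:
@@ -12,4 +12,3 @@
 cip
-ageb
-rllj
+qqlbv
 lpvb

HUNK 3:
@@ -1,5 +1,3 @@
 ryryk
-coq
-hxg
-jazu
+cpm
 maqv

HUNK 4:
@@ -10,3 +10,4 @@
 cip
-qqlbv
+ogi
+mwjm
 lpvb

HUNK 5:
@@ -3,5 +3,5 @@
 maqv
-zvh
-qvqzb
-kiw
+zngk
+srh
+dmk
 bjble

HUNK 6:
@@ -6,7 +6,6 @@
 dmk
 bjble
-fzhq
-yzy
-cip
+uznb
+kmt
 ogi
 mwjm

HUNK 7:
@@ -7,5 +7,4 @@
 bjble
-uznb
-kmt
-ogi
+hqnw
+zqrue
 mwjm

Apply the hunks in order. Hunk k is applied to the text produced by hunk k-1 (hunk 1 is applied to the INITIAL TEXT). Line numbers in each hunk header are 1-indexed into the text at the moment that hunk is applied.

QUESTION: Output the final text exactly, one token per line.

Answer: ryryk
cpm
maqv
zngk
srh
dmk
bjble
hqnw
zqrue
mwjm
lpvb

Derivation:
Hunk 1: at line 6 remove [rbb] add [qvqzb,kiw,bjble] -> 15 lines: ryryk coq hxg jazu maqv zvh qvqzb kiw bjble fzhq yzy cip ageb rllj lpvb
Hunk 2: at line 12 remove [ageb,rllj] add [qqlbv] -> 14 lines: ryryk coq hxg jazu maqv zvh qvqzb kiw bjble fzhq yzy cip qqlbv lpvb
Hunk 3: at line 1 remove [coq,hxg,jazu] add [cpm] -> 12 lines: ryryk cpm maqv zvh qvqzb kiw bjble fzhq yzy cip qqlbv lpvb
Hunk 4: at line 10 remove [qqlbv] add [ogi,mwjm] -> 13 lines: ryryk cpm maqv zvh qvqzb kiw bjble fzhq yzy cip ogi mwjm lpvb
Hunk 5: at line 3 remove [zvh,qvqzb,kiw] add [zngk,srh,dmk] -> 13 lines: ryryk cpm maqv zngk srh dmk bjble fzhq yzy cip ogi mwjm lpvb
Hunk 6: at line 6 remove [fzhq,yzy,cip] add [uznb,kmt] -> 12 lines: ryryk cpm maqv zngk srh dmk bjble uznb kmt ogi mwjm lpvb
Hunk 7: at line 7 remove [uznb,kmt,ogi] add [hqnw,zqrue] -> 11 lines: ryryk cpm maqv zngk srh dmk bjble hqnw zqrue mwjm lpvb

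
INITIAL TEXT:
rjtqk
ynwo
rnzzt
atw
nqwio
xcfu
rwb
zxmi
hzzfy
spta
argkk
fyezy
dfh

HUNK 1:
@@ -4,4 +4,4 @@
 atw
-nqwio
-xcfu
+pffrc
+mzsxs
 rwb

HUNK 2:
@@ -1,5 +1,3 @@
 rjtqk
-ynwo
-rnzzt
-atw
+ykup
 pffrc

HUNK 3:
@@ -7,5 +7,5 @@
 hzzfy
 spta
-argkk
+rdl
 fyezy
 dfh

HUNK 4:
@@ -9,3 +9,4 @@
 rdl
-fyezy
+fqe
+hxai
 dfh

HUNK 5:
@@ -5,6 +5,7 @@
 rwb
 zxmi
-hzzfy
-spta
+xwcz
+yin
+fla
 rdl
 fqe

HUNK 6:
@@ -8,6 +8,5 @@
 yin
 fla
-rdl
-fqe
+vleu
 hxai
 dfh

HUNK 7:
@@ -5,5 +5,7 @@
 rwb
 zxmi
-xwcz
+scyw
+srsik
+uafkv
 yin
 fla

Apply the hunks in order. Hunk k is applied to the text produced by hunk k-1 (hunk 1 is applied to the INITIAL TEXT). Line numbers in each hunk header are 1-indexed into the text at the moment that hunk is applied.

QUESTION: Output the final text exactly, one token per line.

Hunk 1: at line 4 remove [nqwio,xcfu] add [pffrc,mzsxs] -> 13 lines: rjtqk ynwo rnzzt atw pffrc mzsxs rwb zxmi hzzfy spta argkk fyezy dfh
Hunk 2: at line 1 remove [ynwo,rnzzt,atw] add [ykup] -> 11 lines: rjtqk ykup pffrc mzsxs rwb zxmi hzzfy spta argkk fyezy dfh
Hunk 3: at line 7 remove [argkk] add [rdl] -> 11 lines: rjtqk ykup pffrc mzsxs rwb zxmi hzzfy spta rdl fyezy dfh
Hunk 4: at line 9 remove [fyezy] add [fqe,hxai] -> 12 lines: rjtqk ykup pffrc mzsxs rwb zxmi hzzfy spta rdl fqe hxai dfh
Hunk 5: at line 5 remove [hzzfy,spta] add [xwcz,yin,fla] -> 13 lines: rjtqk ykup pffrc mzsxs rwb zxmi xwcz yin fla rdl fqe hxai dfh
Hunk 6: at line 8 remove [rdl,fqe] add [vleu] -> 12 lines: rjtqk ykup pffrc mzsxs rwb zxmi xwcz yin fla vleu hxai dfh
Hunk 7: at line 5 remove [xwcz] add [scyw,srsik,uafkv] -> 14 lines: rjtqk ykup pffrc mzsxs rwb zxmi scyw srsik uafkv yin fla vleu hxai dfh

Answer: rjtqk
ykup
pffrc
mzsxs
rwb
zxmi
scyw
srsik
uafkv
yin
fla
vleu
hxai
dfh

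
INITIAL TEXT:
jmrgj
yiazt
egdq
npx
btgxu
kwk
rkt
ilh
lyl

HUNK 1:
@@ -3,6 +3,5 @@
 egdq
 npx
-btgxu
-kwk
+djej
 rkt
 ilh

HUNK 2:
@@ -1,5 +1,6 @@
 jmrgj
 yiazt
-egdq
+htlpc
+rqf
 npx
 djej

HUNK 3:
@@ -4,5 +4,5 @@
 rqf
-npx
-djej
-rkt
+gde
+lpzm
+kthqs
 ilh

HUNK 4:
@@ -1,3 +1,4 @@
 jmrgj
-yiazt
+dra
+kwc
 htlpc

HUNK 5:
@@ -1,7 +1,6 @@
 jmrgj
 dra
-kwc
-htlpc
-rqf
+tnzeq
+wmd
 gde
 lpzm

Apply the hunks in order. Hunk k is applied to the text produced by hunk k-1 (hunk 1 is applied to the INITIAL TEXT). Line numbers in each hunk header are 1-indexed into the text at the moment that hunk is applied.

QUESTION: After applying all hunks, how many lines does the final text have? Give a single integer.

Hunk 1: at line 3 remove [btgxu,kwk] add [djej] -> 8 lines: jmrgj yiazt egdq npx djej rkt ilh lyl
Hunk 2: at line 1 remove [egdq] add [htlpc,rqf] -> 9 lines: jmrgj yiazt htlpc rqf npx djej rkt ilh lyl
Hunk 3: at line 4 remove [npx,djej,rkt] add [gde,lpzm,kthqs] -> 9 lines: jmrgj yiazt htlpc rqf gde lpzm kthqs ilh lyl
Hunk 4: at line 1 remove [yiazt] add [dra,kwc] -> 10 lines: jmrgj dra kwc htlpc rqf gde lpzm kthqs ilh lyl
Hunk 5: at line 1 remove [kwc,htlpc,rqf] add [tnzeq,wmd] -> 9 lines: jmrgj dra tnzeq wmd gde lpzm kthqs ilh lyl
Final line count: 9

Answer: 9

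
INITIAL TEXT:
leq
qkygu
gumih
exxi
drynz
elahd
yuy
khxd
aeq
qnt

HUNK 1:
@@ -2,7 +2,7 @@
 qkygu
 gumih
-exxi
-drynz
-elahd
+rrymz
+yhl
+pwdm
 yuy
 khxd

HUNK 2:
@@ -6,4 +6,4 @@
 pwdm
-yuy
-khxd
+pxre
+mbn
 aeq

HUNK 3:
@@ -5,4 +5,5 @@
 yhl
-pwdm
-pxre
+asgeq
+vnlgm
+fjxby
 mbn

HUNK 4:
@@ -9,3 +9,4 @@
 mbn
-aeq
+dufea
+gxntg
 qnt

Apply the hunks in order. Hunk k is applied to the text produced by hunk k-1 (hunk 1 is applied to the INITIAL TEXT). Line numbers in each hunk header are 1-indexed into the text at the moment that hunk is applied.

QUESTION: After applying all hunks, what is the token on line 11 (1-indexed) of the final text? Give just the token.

Answer: gxntg

Derivation:
Hunk 1: at line 2 remove [exxi,drynz,elahd] add [rrymz,yhl,pwdm] -> 10 lines: leq qkygu gumih rrymz yhl pwdm yuy khxd aeq qnt
Hunk 2: at line 6 remove [yuy,khxd] add [pxre,mbn] -> 10 lines: leq qkygu gumih rrymz yhl pwdm pxre mbn aeq qnt
Hunk 3: at line 5 remove [pwdm,pxre] add [asgeq,vnlgm,fjxby] -> 11 lines: leq qkygu gumih rrymz yhl asgeq vnlgm fjxby mbn aeq qnt
Hunk 4: at line 9 remove [aeq] add [dufea,gxntg] -> 12 lines: leq qkygu gumih rrymz yhl asgeq vnlgm fjxby mbn dufea gxntg qnt
Final line 11: gxntg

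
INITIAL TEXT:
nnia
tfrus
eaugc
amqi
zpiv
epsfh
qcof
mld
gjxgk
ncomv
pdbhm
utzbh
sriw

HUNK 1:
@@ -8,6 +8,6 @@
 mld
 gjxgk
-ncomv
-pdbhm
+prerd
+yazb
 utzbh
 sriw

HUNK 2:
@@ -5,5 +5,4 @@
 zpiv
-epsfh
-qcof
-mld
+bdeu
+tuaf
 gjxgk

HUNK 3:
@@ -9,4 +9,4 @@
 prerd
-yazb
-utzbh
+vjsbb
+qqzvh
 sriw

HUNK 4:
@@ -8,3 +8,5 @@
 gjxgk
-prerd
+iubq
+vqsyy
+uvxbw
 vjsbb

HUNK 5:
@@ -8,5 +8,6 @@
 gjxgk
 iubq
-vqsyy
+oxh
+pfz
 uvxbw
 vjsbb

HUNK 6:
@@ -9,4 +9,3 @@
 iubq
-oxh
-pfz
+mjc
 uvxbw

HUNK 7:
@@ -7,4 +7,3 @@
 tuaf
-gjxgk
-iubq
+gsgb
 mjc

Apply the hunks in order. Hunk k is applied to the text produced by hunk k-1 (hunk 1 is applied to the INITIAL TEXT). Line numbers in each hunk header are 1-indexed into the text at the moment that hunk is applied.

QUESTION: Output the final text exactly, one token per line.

Hunk 1: at line 8 remove [ncomv,pdbhm] add [prerd,yazb] -> 13 lines: nnia tfrus eaugc amqi zpiv epsfh qcof mld gjxgk prerd yazb utzbh sriw
Hunk 2: at line 5 remove [epsfh,qcof,mld] add [bdeu,tuaf] -> 12 lines: nnia tfrus eaugc amqi zpiv bdeu tuaf gjxgk prerd yazb utzbh sriw
Hunk 3: at line 9 remove [yazb,utzbh] add [vjsbb,qqzvh] -> 12 lines: nnia tfrus eaugc amqi zpiv bdeu tuaf gjxgk prerd vjsbb qqzvh sriw
Hunk 4: at line 8 remove [prerd] add [iubq,vqsyy,uvxbw] -> 14 lines: nnia tfrus eaugc amqi zpiv bdeu tuaf gjxgk iubq vqsyy uvxbw vjsbb qqzvh sriw
Hunk 5: at line 8 remove [vqsyy] add [oxh,pfz] -> 15 lines: nnia tfrus eaugc amqi zpiv bdeu tuaf gjxgk iubq oxh pfz uvxbw vjsbb qqzvh sriw
Hunk 6: at line 9 remove [oxh,pfz] add [mjc] -> 14 lines: nnia tfrus eaugc amqi zpiv bdeu tuaf gjxgk iubq mjc uvxbw vjsbb qqzvh sriw
Hunk 7: at line 7 remove [gjxgk,iubq] add [gsgb] -> 13 lines: nnia tfrus eaugc amqi zpiv bdeu tuaf gsgb mjc uvxbw vjsbb qqzvh sriw

Answer: nnia
tfrus
eaugc
amqi
zpiv
bdeu
tuaf
gsgb
mjc
uvxbw
vjsbb
qqzvh
sriw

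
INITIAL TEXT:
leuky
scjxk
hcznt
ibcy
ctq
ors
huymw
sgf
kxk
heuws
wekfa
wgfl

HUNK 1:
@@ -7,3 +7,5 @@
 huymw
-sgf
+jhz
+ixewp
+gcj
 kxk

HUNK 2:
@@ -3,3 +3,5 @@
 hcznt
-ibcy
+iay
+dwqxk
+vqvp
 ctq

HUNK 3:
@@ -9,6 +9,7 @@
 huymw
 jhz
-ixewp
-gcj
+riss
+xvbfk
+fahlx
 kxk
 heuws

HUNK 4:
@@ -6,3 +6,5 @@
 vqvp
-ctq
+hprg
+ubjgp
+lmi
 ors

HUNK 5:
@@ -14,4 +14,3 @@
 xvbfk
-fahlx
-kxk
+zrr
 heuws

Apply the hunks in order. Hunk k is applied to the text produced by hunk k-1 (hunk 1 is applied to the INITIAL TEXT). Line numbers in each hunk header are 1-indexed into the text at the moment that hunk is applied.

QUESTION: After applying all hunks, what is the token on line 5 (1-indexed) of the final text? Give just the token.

Hunk 1: at line 7 remove [sgf] add [jhz,ixewp,gcj] -> 14 lines: leuky scjxk hcznt ibcy ctq ors huymw jhz ixewp gcj kxk heuws wekfa wgfl
Hunk 2: at line 3 remove [ibcy] add [iay,dwqxk,vqvp] -> 16 lines: leuky scjxk hcznt iay dwqxk vqvp ctq ors huymw jhz ixewp gcj kxk heuws wekfa wgfl
Hunk 3: at line 9 remove [ixewp,gcj] add [riss,xvbfk,fahlx] -> 17 lines: leuky scjxk hcznt iay dwqxk vqvp ctq ors huymw jhz riss xvbfk fahlx kxk heuws wekfa wgfl
Hunk 4: at line 6 remove [ctq] add [hprg,ubjgp,lmi] -> 19 lines: leuky scjxk hcznt iay dwqxk vqvp hprg ubjgp lmi ors huymw jhz riss xvbfk fahlx kxk heuws wekfa wgfl
Hunk 5: at line 14 remove [fahlx,kxk] add [zrr] -> 18 lines: leuky scjxk hcznt iay dwqxk vqvp hprg ubjgp lmi ors huymw jhz riss xvbfk zrr heuws wekfa wgfl
Final line 5: dwqxk

Answer: dwqxk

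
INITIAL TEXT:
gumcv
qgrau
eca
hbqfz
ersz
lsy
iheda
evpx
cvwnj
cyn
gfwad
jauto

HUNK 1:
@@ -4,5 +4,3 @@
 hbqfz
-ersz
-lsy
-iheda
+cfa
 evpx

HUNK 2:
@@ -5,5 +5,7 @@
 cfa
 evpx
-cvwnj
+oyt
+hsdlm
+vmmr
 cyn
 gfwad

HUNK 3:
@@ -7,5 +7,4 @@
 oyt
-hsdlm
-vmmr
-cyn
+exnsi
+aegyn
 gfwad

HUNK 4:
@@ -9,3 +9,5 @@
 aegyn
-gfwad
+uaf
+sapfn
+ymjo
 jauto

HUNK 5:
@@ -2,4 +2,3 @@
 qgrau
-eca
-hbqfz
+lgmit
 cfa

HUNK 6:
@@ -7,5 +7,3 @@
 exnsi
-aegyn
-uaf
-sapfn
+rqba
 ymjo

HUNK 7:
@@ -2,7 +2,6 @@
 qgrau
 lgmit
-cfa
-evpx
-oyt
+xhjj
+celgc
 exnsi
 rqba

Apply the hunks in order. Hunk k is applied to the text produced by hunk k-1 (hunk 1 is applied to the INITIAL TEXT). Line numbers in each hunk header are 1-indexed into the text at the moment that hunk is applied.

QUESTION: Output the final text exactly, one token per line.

Answer: gumcv
qgrau
lgmit
xhjj
celgc
exnsi
rqba
ymjo
jauto

Derivation:
Hunk 1: at line 4 remove [ersz,lsy,iheda] add [cfa] -> 10 lines: gumcv qgrau eca hbqfz cfa evpx cvwnj cyn gfwad jauto
Hunk 2: at line 5 remove [cvwnj] add [oyt,hsdlm,vmmr] -> 12 lines: gumcv qgrau eca hbqfz cfa evpx oyt hsdlm vmmr cyn gfwad jauto
Hunk 3: at line 7 remove [hsdlm,vmmr,cyn] add [exnsi,aegyn] -> 11 lines: gumcv qgrau eca hbqfz cfa evpx oyt exnsi aegyn gfwad jauto
Hunk 4: at line 9 remove [gfwad] add [uaf,sapfn,ymjo] -> 13 lines: gumcv qgrau eca hbqfz cfa evpx oyt exnsi aegyn uaf sapfn ymjo jauto
Hunk 5: at line 2 remove [eca,hbqfz] add [lgmit] -> 12 lines: gumcv qgrau lgmit cfa evpx oyt exnsi aegyn uaf sapfn ymjo jauto
Hunk 6: at line 7 remove [aegyn,uaf,sapfn] add [rqba] -> 10 lines: gumcv qgrau lgmit cfa evpx oyt exnsi rqba ymjo jauto
Hunk 7: at line 2 remove [cfa,evpx,oyt] add [xhjj,celgc] -> 9 lines: gumcv qgrau lgmit xhjj celgc exnsi rqba ymjo jauto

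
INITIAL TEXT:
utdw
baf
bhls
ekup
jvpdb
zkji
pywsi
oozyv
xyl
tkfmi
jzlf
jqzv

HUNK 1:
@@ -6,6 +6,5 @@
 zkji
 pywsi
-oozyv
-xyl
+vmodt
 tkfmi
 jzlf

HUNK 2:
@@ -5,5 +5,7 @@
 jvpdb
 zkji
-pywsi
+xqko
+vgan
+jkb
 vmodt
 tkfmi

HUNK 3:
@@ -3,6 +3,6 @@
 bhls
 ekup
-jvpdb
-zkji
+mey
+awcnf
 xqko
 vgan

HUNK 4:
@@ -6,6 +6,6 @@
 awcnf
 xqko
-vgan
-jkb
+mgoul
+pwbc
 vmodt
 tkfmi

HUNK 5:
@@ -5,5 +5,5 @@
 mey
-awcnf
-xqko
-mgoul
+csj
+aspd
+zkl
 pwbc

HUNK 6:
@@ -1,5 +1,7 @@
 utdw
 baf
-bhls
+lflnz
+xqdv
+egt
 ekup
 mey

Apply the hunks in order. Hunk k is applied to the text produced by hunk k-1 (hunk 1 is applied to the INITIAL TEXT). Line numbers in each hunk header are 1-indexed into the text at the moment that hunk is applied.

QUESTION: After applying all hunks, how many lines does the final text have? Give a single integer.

Hunk 1: at line 6 remove [oozyv,xyl] add [vmodt] -> 11 lines: utdw baf bhls ekup jvpdb zkji pywsi vmodt tkfmi jzlf jqzv
Hunk 2: at line 5 remove [pywsi] add [xqko,vgan,jkb] -> 13 lines: utdw baf bhls ekup jvpdb zkji xqko vgan jkb vmodt tkfmi jzlf jqzv
Hunk 3: at line 3 remove [jvpdb,zkji] add [mey,awcnf] -> 13 lines: utdw baf bhls ekup mey awcnf xqko vgan jkb vmodt tkfmi jzlf jqzv
Hunk 4: at line 6 remove [vgan,jkb] add [mgoul,pwbc] -> 13 lines: utdw baf bhls ekup mey awcnf xqko mgoul pwbc vmodt tkfmi jzlf jqzv
Hunk 5: at line 5 remove [awcnf,xqko,mgoul] add [csj,aspd,zkl] -> 13 lines: utdw baf bhls ekup mey csj aspd zkl pwbc vmodt tkfmi jzlf jqzv
Hunk 6: at line 1 remove [bhls] add [lflnz,xqdv,egt] -> 15 lines: utdw baf lflnz xqdv egt ekup mey csj aspd zkl pwbc vmodt tkfmi jzlf jqzv
Final line count: 15

Answer: 15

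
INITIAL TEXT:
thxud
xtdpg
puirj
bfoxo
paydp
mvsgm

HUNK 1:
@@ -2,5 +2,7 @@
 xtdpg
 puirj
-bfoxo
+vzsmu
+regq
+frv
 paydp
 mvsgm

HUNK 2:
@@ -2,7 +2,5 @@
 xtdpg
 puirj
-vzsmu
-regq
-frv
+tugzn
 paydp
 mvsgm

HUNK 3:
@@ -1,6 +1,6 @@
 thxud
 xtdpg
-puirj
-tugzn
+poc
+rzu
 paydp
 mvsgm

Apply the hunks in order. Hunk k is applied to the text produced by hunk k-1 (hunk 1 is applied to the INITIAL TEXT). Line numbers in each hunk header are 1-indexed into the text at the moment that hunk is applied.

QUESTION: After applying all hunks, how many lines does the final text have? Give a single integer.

Hunk 1: at line 2 remove [bfoxo] add [vzsmu,regq,frv] -> 8 lines: thxud xtdpg puirj vzsmu regq frv paydp mvsgm
Hunk 2: at line 2 remove [vzsmu,regq,frv] add [tugzn] -> 6 lines: thxud xtdpg puirj tugzn paydp mvsgm
Hunk 3: at line 1 remove [puirj,tugzn] add [poc,rzu] -> 6 lines: thxud xtdpg poc rzu paydp mvsgm
Final line count: 6

Answer: 6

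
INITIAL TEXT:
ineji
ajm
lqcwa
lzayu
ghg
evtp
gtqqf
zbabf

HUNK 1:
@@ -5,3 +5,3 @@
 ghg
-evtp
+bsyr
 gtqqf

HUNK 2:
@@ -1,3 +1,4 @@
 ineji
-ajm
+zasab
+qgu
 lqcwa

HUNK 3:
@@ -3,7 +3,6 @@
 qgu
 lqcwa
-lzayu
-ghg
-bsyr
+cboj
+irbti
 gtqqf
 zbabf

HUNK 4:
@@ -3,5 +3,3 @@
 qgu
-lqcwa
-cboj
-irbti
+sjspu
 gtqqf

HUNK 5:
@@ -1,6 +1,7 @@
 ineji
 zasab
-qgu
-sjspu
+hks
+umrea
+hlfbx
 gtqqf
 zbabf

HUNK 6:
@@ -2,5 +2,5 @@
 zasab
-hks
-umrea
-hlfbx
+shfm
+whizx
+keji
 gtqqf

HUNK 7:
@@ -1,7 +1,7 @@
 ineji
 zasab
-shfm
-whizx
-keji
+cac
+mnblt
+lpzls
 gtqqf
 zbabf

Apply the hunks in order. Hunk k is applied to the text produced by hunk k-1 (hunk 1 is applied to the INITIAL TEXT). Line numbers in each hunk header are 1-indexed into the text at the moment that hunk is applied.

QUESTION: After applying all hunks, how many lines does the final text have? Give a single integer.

Hunk 1: at line 5 remove [evtp] add [bsyr] -> 8 lines: ineji ajm lqcwa lzayu ghg bsyr gtqqf zbabf
Hunk 2: at line 1 remove [ajm] add [zasab,qgu] -> 9 lines: ineji zasab qgu lqcwa lzayu ghg bsyr gtqqf zbabf
Hunk 3: at line 3 remove [lzayu,ghg,bsyr] add [cboj,irbti] -> 8 lines: ineji zasab qgu lqcwa cboj irbti gtqqf zbabf
Hunk 4: at line 3 remove [lqcwa,cboj,irbti] add [sjspu] -> 6 lines: ineji zasab qgu sjspu gtqqf zbabf
Hunk 5: at line 1 remove [qgu,sjspu] add [hks,umrea,hlfbx] -> 7 lines: ineji zasab hks umrea hlfbx gtqqf zbabf
Hunk 6: at line 2 remove [hks,umrea,hlfbx] add [shfm,whizx,keji] -> 7 lines: ineji zasab shfm whizx keji gtqqf zbabf
Hunk 7: at line 1 remove [shfm,whizx,keji] add [cac,mnblt,lpzls] -> 7 lines: ineji zasab cac mnblt lpzls gtqqf zbabf
Final line count: 7

Answer: 7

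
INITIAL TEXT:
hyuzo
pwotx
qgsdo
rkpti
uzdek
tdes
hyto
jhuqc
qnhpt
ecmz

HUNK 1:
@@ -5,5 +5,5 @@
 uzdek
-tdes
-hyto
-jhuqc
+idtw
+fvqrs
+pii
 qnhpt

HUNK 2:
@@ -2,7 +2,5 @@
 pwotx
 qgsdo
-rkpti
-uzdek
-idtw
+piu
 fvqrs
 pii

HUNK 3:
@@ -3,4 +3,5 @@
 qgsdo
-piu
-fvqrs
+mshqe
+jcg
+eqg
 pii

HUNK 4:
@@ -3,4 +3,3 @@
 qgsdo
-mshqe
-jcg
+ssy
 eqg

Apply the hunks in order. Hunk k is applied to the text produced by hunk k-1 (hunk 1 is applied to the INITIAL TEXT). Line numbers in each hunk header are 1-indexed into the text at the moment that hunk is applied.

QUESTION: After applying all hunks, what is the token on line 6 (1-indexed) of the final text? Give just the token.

Answer: pii

Derivation:
Hunk 1: at line 5 remove [tdes,hyto,jhuqc] add [idtw,fvqrs,pii] -> 10 lines: hyuzo pwotx qgsdo rkpti uzdek idtw fvqrs pii qnhpt ecmz
Hunk 2: at line 2 remove [rkpti,uzdek,idtw] add [piu] -> 8 lines: hyuzo pwotx qgsdo piu fvqrs pii qnhpt ecmz
Hunk 3: at line 3 remove [piu,fvqrs] add [mshqe,jcg,eqg] -> 9 lines: hyuzo pwotx qgsdo mshqe jcg eqg pii qnhpt ecmz
Hunk 4: at line 3 remove [mshqe,jcg] add [ssy] -> 8 lines: hyuzo pwotx qgsdo ssy eqg pii qnhpt ecmz
Final line 6: pii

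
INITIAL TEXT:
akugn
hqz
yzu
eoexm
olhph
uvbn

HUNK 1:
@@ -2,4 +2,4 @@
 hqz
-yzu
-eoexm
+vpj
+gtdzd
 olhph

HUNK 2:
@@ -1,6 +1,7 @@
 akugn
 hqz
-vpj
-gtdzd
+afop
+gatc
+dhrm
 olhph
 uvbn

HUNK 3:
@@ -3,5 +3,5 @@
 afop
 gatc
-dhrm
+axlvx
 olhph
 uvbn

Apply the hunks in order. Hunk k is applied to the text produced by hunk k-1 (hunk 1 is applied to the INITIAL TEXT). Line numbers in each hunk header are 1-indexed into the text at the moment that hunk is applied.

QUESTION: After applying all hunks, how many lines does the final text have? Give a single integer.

Hunk 1: at line 2 remove [yzu,eoexm] add [vpj,gtdzd] -> 6 lines: akugn hqz vpj gtdzd olhph uvbn
Hunk 2: at line 1 remove [vpj,gtdzd] add [afop,gatc,dhrm] -> 7 lines: akugn hqz afop gatc dhrm olhph uvbn
Hunk 3: at line 3 remove [dhrm] add [axlvx] -> 7 lines: akugn hqz afop gatc axlvx olhph uvbn
Final line count: 7

Answer: 7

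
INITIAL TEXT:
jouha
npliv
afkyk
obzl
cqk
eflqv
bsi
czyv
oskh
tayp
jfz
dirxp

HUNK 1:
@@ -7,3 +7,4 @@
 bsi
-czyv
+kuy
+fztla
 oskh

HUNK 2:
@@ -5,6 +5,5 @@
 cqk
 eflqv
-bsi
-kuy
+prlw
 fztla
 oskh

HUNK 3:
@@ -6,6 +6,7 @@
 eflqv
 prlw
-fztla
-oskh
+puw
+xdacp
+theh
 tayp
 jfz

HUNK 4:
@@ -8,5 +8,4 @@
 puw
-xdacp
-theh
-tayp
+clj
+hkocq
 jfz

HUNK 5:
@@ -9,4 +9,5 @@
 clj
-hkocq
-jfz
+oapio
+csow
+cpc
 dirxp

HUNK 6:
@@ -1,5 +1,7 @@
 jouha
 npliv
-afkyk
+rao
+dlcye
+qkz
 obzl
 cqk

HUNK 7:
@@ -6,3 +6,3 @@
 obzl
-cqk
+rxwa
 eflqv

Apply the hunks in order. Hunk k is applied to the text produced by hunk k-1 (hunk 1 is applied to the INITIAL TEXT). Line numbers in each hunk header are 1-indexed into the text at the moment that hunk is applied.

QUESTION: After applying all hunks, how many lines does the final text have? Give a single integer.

Hunk 1: at line 7 remove [czyv] add [kuy,fztla] -> 13 lines: jouha npliv afkyk obzl cqk eflqv bsi kuy fztla oskh tayp jfz dirxp
Hunk 2: at line 5 remove [bsi,kuy] add [prlw] -> 12 lines: jouha npliv afkyk obzl cqk eflqv prlw fztla oskh tayp jfz dirxp
Hunk 3: at line 6 remove [fztla,oskh] add [puw,xdacp,theh] -> 13 lines: jouha npliv afkyk obzl cqk eflqv prlw puw xdacp theh tayp jfz dirxp
Hunk 4: at line 8 remove [xdacp,theh,tayp] add [clj,hkocq] -> 12 lines: jouha npliv afkyk obzl cqk eflqv prlw puw clj hkocq jfz dirxp
Hunk 5: at line 9 remove [hkocq,jfz] add [oapio,csow,cpc] -> 13 lines: jouha npliv afkyk obzl cqk eflqv prlw puw clj oapio csow cpc dirxp
Hunk 6: at line 1 remove [afkyk] add [rao,dlcye,qkz] -> 15 lines: jouha npliv rao dlcye qkz obzl cqk eflqv prlw puw clj oapio csow cpc dirxp
Hunk 7: at line 6 remove [cqk] add [rxwa] -> 15 lines: jouha npliv rao dlcye qkz obzl rxwa eflqv prlw puw clj oapio csow cpc dirxp
Final line count: 15

Answer: 15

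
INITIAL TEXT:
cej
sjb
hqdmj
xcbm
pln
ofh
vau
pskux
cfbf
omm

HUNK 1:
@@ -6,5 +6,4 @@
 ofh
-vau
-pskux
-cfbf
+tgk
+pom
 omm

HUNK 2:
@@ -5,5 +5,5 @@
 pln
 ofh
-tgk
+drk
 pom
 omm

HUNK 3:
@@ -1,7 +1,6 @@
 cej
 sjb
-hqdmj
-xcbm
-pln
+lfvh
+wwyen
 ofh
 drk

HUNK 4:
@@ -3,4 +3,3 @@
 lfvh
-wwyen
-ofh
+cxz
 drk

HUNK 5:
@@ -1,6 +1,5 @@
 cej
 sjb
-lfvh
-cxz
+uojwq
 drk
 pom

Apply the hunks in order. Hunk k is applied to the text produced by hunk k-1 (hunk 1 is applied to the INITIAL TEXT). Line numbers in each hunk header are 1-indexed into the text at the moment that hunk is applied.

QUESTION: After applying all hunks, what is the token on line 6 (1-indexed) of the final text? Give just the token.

Answer: omm

Derivation:
Hunk 1: at line 6 remove [vau,pskux,cfbf] add [tgk,pom] -> 9 lines: cej sjb hqdmj xcbm pln ofh tgk pom omm
Hunk 2: at line 5 remove [tgk] add [drk] -> 9 lines: cej sjb hqdmj xcbm pln ofh drk pom omm
Hunk 3: at line 1 remove [hqdmj,xcbm,pln] add [lfvh,wwyen] -> 8 lines: cej sjb lfvh wwyen ofh drk pom omm
Hunk 4: at line 3 remove [wwyen,ofh] add [cxz] -> 7 lines: cej sjb lfvh cxz drk pom omm
Hunk 5: at line 1 remove [lfvh,cxz] add [uojwq] -> 6 lines: cej sjb uojwq drk pom omm
Final line 6: omm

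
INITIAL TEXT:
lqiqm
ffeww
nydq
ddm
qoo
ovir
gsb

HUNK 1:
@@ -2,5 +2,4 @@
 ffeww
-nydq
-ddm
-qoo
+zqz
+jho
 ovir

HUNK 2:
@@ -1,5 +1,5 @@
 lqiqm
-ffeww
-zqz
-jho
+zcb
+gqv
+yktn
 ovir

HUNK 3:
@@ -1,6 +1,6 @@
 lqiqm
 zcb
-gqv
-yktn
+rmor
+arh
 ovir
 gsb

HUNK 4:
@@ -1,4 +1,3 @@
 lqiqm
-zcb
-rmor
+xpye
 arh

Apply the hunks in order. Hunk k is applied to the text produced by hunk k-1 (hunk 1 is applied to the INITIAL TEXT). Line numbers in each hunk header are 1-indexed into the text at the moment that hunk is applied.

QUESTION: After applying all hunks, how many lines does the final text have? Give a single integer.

Hunk 1: at line 2 remove [nydq,ddm,qoo] add [zqz,jho] -> 6 lines: lqiqm ffeww zqz jho ovir gsb
Hunk 2: at line 1 remove [ffeww,zqz,jho] add [zcb,gqv,yktn] -> 6 lines: lqiqm zcb gqv yktn ovir gsb
Hunk 3: at line 1 remove [gqv,yktn] add [rmor,arh] -> 6 lines: lqiqm zcb rmor arh ovir gsb
Hunk 4: at line 1 remove [zcb,rmor] add [xpye] -> 5 lines: lqiqm xpye arh ovir gsb
Final line count: 5

Answer: 5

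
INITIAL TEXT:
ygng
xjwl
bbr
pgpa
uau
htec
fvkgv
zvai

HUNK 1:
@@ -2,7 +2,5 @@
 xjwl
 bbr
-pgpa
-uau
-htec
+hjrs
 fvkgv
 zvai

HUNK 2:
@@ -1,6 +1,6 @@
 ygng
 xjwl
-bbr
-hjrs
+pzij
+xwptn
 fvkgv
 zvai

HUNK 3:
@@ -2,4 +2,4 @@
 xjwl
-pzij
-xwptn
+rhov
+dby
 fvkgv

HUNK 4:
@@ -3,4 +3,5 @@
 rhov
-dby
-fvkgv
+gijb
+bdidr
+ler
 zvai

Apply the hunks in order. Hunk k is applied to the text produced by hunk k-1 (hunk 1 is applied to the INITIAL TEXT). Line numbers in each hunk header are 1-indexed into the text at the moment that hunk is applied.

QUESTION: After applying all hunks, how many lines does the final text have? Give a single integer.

Hunk 1: at line 2 remove [pgpa,uau,htec] add [hjrs] -> 6 lines: ygng xjwl bbr hjrs fvkgv zvai
Hunk 2: at line 1 remove [bbr,hjrs] add [pzij,xwptn] -> 6 lines: ygng xjwl pzij xwptn fvkgv zvai
Hunk 3: at line 2 remove [pzij,xwptn] add [rhov,dby] -> 6 lines: ygng xjwl rhov dby fvkgv zvai
Hunk 4: at line 3 remove [dby,fvkgv] add [gijb,bdidr,ler] -> 7 lines: ygng xjwl rhov gijb bdidr ler zvai
Final line count: 7

Answer: 7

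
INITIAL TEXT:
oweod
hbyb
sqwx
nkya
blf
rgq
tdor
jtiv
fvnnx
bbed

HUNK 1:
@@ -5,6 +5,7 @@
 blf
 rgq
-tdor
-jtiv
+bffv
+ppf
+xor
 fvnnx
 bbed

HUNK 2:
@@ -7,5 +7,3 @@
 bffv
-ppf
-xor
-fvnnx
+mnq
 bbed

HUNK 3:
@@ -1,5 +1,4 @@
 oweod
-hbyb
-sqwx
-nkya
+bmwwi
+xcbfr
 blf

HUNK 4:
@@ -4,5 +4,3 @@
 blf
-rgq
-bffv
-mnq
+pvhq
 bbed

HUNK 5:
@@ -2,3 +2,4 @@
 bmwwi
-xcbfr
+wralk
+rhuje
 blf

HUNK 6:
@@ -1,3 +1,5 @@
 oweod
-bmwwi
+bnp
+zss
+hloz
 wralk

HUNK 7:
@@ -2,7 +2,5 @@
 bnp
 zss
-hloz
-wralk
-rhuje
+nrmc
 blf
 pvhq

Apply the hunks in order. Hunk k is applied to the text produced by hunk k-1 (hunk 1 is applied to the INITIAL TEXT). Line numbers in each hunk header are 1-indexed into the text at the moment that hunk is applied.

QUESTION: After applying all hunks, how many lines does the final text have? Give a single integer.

Answer: 7

Derivation:
Hunk 1: at line 5 remove [tdor,jtiv] add [bffv,ppf,xor] -> 11 lines: oweod hbyb sqwx nkya blf rgq bffv ppf xor fvnnx bbed
Hunk 2: at line 7 remove [ppf,xor,fvnnx] add [mnq] -> 9 lines: oweod hbyb sqwx nkya blf rgq bffv mnq bbed
Hunk 3: at line 1 remove [hbyb,sqwx,nkya] add [bmwwi,xcbfr] -> 8 lines: oweod bmwwi xcbfr blf rgq bffv mnq bbed
Hunk 4: at line 4 remove [rgq,bffv,mnq] add [pvhq] -> 6 lines: oweod bmwwi xcbfr blf pvhq bbed
Hunk 5: at line 2 remove [xcbfr] add [wralk,rhuje] -> 7 lines: oweod bmwwi wralk rhuje blf pvhq bbed
Hunk 6: at line 1 remove [bmwwi] add [bnp,zss,hloz] -> 9 lines: oweod bnp zss hloz wralk rhuje blf pvhq bbed
Hunk 7: at line 2 remove [hloz,wralk,rhuje] add [nrmc] -> 7 lines: oweod bnp zss nrmc blf pvhq bbed
Final line count: 7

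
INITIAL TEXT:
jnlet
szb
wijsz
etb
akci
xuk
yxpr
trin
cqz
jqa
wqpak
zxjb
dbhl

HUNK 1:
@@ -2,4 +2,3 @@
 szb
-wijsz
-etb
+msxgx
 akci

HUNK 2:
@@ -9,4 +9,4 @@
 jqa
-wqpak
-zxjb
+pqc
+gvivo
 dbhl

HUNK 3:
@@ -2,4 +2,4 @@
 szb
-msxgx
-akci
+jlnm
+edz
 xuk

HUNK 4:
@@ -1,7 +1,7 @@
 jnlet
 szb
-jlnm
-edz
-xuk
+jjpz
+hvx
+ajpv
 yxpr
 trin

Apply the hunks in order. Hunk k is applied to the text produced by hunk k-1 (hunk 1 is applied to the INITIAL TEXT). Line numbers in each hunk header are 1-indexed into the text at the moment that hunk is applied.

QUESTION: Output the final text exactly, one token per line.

Hunk 1: at line 2 remove [wijsz,etb] add [msxgx] -> 12 lines: jnlet szb msxgx akci xuk yxpr trin cqz jqa wqpak zxjb dbhl
Hunk 2: at line 9 remove [wqpak,zxjb] add [pqc,gvivo] -> 12 lines: jnlet szb msxgx akci xuk yxpr trin cqz jqa pqc gvivo dbhl
Hunk 3: at line 2 remove [msxgx,akci] add [jlnm,edz] -> 12 lines: jnlet szb jlnm edz xuk yxpr trin cqz jqa pqc gvivo dbhl
Hunk 4: at line 1 remove [jlnm,edz,xuk] add [jjpz,hvx,ajpv] -> 12 lines: jnlet szb jjpz hvx ajpv yxpr trin cqz jqa pqc gvivo dbhl

Answer: jnlet
szb
jjpz
hvx
ajpv
yxpr
trin
cqz
jqa
pqc
gvivo
dbhl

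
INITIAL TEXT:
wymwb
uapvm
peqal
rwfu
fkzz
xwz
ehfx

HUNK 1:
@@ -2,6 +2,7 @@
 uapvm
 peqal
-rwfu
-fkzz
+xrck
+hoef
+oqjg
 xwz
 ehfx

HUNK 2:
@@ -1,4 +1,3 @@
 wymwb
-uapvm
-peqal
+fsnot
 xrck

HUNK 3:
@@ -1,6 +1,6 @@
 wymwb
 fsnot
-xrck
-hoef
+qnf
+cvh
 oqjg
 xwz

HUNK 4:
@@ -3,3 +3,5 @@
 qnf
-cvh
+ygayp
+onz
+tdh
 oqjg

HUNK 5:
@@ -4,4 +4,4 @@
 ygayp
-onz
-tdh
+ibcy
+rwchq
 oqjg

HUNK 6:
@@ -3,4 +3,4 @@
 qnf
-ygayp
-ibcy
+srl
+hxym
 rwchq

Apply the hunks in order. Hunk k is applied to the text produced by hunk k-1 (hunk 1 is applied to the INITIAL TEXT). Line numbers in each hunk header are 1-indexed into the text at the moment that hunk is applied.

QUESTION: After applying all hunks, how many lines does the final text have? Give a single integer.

Hunk 1: at line 2 remove [rwfu,fkzz] add [xrck,hoef,oqjg] -> 8 lines: wymwb uapvm peqal xrck hoef oqjg xwz ehfx
Hunk 2: at line 1 remove [uapvm,peqal] add [fsnot] -> 7 lines: wymwb fsnot xrck hoef oqjg xwz ehfx
Hunk 3: at line 1 remove [xrck,hoef] add [qnf,cvh] -> 7 lines: wymwb fsnot qnf cvh oqjg xwz ehfx
Hunk 4: at line 3 remove [cvh] add [ygayp,onz,tdh] -> 9 lines: wymwb fsnot qnf ygayp onz tdh oqjg xwz ehfx
Hunk 5: at line 4 remove [onz,tdh] add [ibcy,rwchq] -> 9 lines: wymwb fsnot qnf ygayp ibcy rwchq oqjg xwz ehfx
Hunk 6: at line 3 remove [ygayp,ibcy] add [srl,hxym] -> 9 lines: wymwb fsnot qnf srl hxym rwchq oqjg xwz ehfx
Final line count: 9

Answer: 9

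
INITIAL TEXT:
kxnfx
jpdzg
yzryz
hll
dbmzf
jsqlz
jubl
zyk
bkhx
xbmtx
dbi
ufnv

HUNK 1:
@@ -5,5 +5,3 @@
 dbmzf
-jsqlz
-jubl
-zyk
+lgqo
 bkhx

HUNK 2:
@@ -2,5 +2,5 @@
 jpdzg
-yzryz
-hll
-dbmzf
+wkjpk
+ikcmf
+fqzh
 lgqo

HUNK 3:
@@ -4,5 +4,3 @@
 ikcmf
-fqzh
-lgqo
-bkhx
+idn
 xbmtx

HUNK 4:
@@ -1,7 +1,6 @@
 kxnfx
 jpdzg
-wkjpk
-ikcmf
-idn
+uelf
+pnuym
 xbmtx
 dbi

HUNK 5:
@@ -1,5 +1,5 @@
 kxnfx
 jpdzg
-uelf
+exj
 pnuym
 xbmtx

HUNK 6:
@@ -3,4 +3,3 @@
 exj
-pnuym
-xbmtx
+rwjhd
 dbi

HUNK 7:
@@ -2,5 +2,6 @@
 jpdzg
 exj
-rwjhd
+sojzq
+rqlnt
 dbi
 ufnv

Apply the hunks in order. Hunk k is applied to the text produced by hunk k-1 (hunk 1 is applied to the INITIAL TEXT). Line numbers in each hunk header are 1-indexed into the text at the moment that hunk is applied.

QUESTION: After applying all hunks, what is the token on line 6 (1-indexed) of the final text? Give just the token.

Hunk 1: at line 5 remove [jsqlz,jubl,zyk] add [lgqo] -> 10 lines: kxnfx jpdzg yzryz hll dbmzf lgqo bkhx xbmtx dbi ufnv
Hunk 2: at line 2 remove [yzryz,hll,dbmzf] add [wkjpk,ikcmf,fqzh] -> 10 lines: kxnfx jpdzg wkjpk ikcmf fqzh lgqo bkhx xbmtx dbi ufnv
Hunk 3: at line 4 remove [fqzh,lgqo,bkhx] add [idn] -> 8 lines: kxnfx jpdzg wkjpk ikcmf idn xbmtx dbi ufnv
Hunk 4: at line 1 remove [wkjpk,ikcmf,idn] add [uelf,pnuym] -> 7 lines: kxnfx jpdzg uelf pnuym xbmtx dbi ufnv
Hunk 5: at line 1 remove [uelf] add [exj] -> 7 lines: kxnfx jpdzg exj pnuym xbmtx dbi ufnv
Hunk 6: at line 3 remove [pnuym,xbmtx] add [rwjhd] -> 6 lines: kxnfx jpdzg exj rwjhd dbi ufnv
Hunk 7: at line 2 remove [rwjhd] add [sojzq,rqlnt] -> 7 lines: kxnfx jpdzg exj sojzq rqlnt dbi ufnv
Final line 6: dbi

Answer: dbi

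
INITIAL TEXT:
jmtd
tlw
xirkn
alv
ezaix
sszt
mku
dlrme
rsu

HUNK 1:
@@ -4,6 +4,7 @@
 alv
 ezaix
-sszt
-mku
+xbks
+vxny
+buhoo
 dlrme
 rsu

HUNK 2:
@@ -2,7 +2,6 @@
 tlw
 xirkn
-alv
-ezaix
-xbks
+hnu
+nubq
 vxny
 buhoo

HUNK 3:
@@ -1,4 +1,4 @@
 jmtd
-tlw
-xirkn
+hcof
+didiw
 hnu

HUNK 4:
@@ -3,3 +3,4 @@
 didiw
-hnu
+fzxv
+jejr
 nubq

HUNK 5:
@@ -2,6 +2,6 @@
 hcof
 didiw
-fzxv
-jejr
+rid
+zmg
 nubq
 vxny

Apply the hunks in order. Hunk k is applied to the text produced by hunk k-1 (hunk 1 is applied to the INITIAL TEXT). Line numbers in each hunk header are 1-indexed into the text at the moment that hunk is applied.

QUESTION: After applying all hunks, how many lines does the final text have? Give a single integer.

Answer: 10

Derivation:
Hunk 1: at line 4 remove [sszt,mku] add [xbks,vxny,buhoo] -> 10 lines: jmtd tlw xirkn alv ezaix xbks vxny buhoo dlrme rsu
Hunk 2: at line 2 remove [alv,ezaix,xbks] add [hnu,nubq] -> 9 lines: jmtd tlw xirkn hnu nubq vxny buhoo dlrme rsu
Hunk 3: at line 1 remove [tlw,xirkn] add [hcof,didiw] -> 9 lines: jmtd hcof didiw hnu nubq vxny buhoo dlrme rsu
Hunk 4: at line 3 remove [hnu] add [fzxv,jejr] -> 10 lines: jmtd hcof didiw fzxv jejr nubq vxny buhoo dlrme rsu
Hunk 5: at line 2 remove [fzxv,jejr] add [rid,zmg] -> 10 lines: jmtd hcof didiw rid zmg nubq vxny buhoo dlrme rsu
Final line count: 10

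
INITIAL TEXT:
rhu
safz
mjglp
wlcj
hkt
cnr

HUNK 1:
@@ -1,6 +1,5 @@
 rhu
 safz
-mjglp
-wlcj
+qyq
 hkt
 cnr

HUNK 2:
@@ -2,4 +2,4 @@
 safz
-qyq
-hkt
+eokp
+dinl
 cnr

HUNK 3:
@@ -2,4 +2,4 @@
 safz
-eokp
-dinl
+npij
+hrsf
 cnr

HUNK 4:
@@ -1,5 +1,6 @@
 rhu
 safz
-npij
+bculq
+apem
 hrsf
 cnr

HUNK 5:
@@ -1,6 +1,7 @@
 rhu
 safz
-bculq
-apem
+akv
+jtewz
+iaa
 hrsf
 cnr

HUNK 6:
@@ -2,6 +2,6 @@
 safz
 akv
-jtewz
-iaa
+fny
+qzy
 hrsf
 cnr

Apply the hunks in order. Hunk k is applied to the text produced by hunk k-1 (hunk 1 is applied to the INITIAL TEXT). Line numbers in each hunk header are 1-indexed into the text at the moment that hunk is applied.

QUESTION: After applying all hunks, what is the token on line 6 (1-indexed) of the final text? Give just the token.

Hunk 1: at line 1 remove [mjglp,wlcj] add [qyq] -> 5 lines: rhu safz qyq hkt cnr
Hunk 2: at line 2 remove [qyq,hkt] add [eokp,dinl] -> 5 lines: rhu safz eokp dinl cnr
Hunk 3: at line 2 remove [eokp,dinl] add [npij,hrsf] -> 5 lines: rhu safz npij hrsf cnr
Hunk 4: at line 1 remove [npij] add [bculq,apem] -> 6 lines: rhu safz bculq apem hrsf cnr
Hunk 5: at line 1 remove [bculq,apem] add [akv,jtewz,iaa] -> 7 lines: rhu safz akv jtewz iaa hrsf cnr
Hunk 6: at line 2 remove [jtewz,iaa] add [fny,qzy] -> 7 lines: rhu safz akv fny qzy hrsf cnr
Final line 6: hrsf

Answer: hrsf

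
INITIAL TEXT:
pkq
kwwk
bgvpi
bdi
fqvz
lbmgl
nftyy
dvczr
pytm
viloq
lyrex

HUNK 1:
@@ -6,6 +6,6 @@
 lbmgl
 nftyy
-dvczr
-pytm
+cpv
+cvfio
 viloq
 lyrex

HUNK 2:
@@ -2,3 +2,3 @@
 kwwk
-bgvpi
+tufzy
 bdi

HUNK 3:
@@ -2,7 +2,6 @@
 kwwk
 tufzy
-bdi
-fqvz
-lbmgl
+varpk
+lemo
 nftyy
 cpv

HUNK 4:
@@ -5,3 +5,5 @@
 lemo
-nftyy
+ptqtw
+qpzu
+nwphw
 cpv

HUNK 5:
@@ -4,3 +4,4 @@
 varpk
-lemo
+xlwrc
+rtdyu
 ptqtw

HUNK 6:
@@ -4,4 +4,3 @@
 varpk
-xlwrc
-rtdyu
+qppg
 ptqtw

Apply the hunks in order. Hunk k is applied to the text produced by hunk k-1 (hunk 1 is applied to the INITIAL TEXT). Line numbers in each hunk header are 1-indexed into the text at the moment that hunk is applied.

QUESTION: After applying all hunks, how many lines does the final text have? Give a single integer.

Answer: 12

Derivation:
Hunk 1: at line 6 remove [dvczr,pytm] add [cpv,cvfio] -> 11 lines: pkq kwwk bgvpi bdi fqvz lbmgl nftyy cpv cvfio viloq lyrex
Hunk 2: at line 2 remove [bgvpi] add [tufzy] -> 11 lines: pkq kwwk tufzy bdi fqvz lbmgl nftyy cpv cvfio viloq lyrex
Hunk 3: at line 2 remove [bdi,fqvz,lbmgl] add [varpk,lemo] -> 10 lines: pkq kwwk tufzy varpk lemo nftyy cpv cvfio viloq lyrex
Hunk 4: at line 5 remove [nftyy] add [ptqtw,qpzu,nwphw] -> 12 lines: pkq kwwk tufzy varpk lemo ptqtw qpzu nwphw cpv cvfio viloq lyrex
Hunk 5: at line 4 remove [lemo] add [xlwrc,rtdyu] -> 13 lines: pkq kwwk tufzy varpk xlwrc rtdyu ptqtw qpzu nwphw cpv cvfio viloq lyrex
Hunk 6: at line 4 remove [xlwrc,rtdyu] add [qppg] -> 12 lines: pkq kwwk tufzy varpk qppg ptqtw qpzu nwphw cpv cvfio viloq lyrex
Final line count: 12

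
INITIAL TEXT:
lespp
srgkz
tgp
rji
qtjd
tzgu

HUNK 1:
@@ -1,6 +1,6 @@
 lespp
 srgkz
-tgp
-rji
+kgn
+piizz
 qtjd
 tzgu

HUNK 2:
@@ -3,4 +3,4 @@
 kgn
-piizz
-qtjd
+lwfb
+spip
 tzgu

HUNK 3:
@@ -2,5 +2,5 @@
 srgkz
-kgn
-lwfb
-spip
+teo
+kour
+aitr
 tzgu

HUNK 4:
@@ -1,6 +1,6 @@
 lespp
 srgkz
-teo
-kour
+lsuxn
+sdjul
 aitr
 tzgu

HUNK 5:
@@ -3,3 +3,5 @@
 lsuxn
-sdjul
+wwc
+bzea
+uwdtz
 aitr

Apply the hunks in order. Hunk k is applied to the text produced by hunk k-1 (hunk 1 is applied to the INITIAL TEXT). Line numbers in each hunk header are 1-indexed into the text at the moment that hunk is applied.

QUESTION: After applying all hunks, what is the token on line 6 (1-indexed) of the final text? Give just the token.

Answer: uwdtz

Derivation:
Hunk 1: at line 1 remove [tgp,rji] add [kgn,piizz] -> 6 lines: lespp srgkz kgn piizz qtjd tzgu
Hunk 2: at line 3 remove [piizz,qtjd] add [lwfb,spip] -> 6 lines: lespp srgkz kgn lwfb spip tzgu
Hunk 3: at line 2 remove [kgn,lwfb,spip] add [teo,kour,aitr] -> 6 lines: lespp srgkz teo kour aitr tzgu
Hunk 4: at line 1 remove [teo,kour] add [lsuxn,sdjul] -> 6 lines: lespp srgkz lsuxn sdjul aitr tzgu
Hunk 5: at line 3 remove [sdjul] add [wwc,bzea,uwdtz] -> 8 lines: lespp srgkz lsuxn wwc bzea uwdtz aitr tzgu
Final line 6: uwdtz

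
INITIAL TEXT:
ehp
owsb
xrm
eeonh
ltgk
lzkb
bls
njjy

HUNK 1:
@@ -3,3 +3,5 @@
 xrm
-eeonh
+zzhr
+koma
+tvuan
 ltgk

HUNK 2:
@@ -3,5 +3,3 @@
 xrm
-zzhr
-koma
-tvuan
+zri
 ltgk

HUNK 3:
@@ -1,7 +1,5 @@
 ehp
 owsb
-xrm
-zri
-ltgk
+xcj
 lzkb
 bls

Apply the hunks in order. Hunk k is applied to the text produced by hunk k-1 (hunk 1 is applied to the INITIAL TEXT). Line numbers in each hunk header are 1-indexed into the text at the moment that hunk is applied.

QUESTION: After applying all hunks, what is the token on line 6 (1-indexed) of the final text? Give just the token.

Hunk 1: at line 3 remove [eeonh] add [zzhr,koma,tvuan] -> 10 lines: ehp owsb xrm zzhr koma tvuan ltgk lzkb bls njjy
Hunk 2: at line 3 remove [zzhr,koma,tvuan] add [zri] -> 8 lines: ehp owsb xrm zri ltgk lzkb bls njjy
Hunk 3: at line 1 remove [xrm,zri,ltgk] add [xcj] -> 6 lines: ehp owsb xcj lzkb bls njjy
Final line 6: njjy

Answer: njjy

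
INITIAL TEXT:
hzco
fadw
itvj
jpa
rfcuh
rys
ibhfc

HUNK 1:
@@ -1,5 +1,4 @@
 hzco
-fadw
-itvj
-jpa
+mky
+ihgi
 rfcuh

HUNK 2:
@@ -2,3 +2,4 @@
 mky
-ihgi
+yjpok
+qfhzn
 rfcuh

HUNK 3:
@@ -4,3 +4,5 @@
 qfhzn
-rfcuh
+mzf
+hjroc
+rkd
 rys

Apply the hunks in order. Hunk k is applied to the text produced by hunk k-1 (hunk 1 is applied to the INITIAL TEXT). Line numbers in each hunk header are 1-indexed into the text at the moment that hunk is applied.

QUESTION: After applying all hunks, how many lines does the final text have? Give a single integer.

Answer: 9

Derivation:
Hunk 1: at line 1 remove [fadw,itvj,jpa] add [mky,ihgi] -> 6 lines: hzco mky ihgi rfcuh rys ibhfc
Hunk 2: at line 2 remove [ihgi] add [yjpok,qfhzn] -> 7 lines: hzco mky yjpok qfhzn rfcuh rys ibhfc
Hunk 3: at line 4 remove [rfcuh] add [mzf,hjroc,rkd] -> 9 lines: hzco mky yjpok qfhzn mzf hjroc rkd rys ibhfc
Final line count: 9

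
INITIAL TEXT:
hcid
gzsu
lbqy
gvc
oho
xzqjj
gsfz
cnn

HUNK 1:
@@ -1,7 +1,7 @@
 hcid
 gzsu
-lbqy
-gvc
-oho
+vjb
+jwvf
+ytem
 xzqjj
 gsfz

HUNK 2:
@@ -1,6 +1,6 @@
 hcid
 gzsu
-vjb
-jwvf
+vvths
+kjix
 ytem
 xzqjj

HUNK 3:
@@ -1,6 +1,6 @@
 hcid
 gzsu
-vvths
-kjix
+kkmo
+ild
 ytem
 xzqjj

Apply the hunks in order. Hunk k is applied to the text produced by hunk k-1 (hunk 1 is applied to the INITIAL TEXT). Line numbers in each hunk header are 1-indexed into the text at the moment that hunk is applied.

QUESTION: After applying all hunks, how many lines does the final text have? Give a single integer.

Answer: 8

Derivation:
Hunk 1: at line 1 remove [lbqy,gvc,oho] add [vjb,jwvf,ytem] -> 8 lines: hcid gzsu vjb jwvf ytem xzqjj gsfz cnn
Hunk 2: at line 1 remove [vjb,jwvf] add [vvths,kjix] -> 8 lines: hcid gzsu vvths kjix ytem xzqjj gsfz cnn
Hunk 3: at line 1 remove [vvths,kjix] add [kkmo,ild] -> 8 lines: hcid gzsu kkmo ild ytem xzqjj gsfz cnn
Final line count: 8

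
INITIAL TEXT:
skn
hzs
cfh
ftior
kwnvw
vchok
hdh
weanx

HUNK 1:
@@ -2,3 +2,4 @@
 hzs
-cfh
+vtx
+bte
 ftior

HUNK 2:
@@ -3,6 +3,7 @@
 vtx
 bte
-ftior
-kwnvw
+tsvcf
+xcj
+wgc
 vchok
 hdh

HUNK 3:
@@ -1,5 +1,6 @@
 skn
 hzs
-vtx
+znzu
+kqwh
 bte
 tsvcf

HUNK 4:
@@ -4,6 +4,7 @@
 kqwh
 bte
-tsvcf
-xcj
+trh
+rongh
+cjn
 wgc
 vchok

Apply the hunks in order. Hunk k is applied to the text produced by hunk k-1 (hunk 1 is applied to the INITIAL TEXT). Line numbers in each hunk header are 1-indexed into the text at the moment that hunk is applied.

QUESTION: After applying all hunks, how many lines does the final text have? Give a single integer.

Answer: 12

Derivation:
Hunk 1: at line 2 remove [cfh] add [vtx,bte] -> 9 lines: skn hzs vtx bte ftior kwnvw vchok hdh weanx
Hunk 2: at line 3 remove [ftior,kwnvw] add [tsvcf,xcj,wgc] -> 10 lines: skn hzs vtx bte tsvcf xcj wgc vchok hdh weanx
Hunk 3: at line 1 remove [vtx] add [znzu,kqwh] -> 11 lines: skn hzs znzu kqwh bte tsvcf xcj wgc vchok hdh weanx
Hunk 4: at line 4 remove [tsvcf,xcj] add [trh,rongh,cjn] -> 12 lines: skn hzs znzu kqwh bte trh rongh cjn wgc vchok hdh weanx
Final line count: 12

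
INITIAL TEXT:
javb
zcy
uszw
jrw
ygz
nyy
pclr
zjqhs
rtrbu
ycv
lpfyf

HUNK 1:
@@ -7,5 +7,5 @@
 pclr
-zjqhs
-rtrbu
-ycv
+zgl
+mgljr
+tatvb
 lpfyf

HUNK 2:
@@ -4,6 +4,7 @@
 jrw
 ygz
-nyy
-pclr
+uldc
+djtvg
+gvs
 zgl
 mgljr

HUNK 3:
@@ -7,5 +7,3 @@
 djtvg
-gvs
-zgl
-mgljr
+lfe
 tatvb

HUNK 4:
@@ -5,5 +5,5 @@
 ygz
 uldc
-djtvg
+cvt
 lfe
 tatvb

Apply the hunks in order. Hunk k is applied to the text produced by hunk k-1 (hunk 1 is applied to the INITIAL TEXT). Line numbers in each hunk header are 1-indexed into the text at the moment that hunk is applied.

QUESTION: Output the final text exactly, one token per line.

Answer: javb
zcy
uszw
jrw
ygz
uldc
cvt
lfe
tatvb
lpfyf

Derivation:
Hunk 1: at line 7 remove [zjqhs,rtrbu,ycv] add [zgl,mgljr,tatvb] -> 11 lines: javb zcy uszw jrw ygz nyy pclr zgl mgljr tatvb lpfyf
Hunk 2: at line 4 remove [nyy,pclr] add [uldc,djtvg,gvs] -> 12 lines: javb zcy uszw jrw ygz uldc djtvg gvs zgl mgljr tatvb lpfyf
Hunk 3: at line 7 remove [gvs,zgl,mgljr] add [lfe] -> 10 lines: javb zcy uszw jrw ygz uldc djtvg lfe tatvb lpfyf
Hunk 4: at line 5 remove [djtvg] add [cvt] -> 10 lines: javb zcy uszw jrw ygz uldc cvt lfe tatvb lpfyf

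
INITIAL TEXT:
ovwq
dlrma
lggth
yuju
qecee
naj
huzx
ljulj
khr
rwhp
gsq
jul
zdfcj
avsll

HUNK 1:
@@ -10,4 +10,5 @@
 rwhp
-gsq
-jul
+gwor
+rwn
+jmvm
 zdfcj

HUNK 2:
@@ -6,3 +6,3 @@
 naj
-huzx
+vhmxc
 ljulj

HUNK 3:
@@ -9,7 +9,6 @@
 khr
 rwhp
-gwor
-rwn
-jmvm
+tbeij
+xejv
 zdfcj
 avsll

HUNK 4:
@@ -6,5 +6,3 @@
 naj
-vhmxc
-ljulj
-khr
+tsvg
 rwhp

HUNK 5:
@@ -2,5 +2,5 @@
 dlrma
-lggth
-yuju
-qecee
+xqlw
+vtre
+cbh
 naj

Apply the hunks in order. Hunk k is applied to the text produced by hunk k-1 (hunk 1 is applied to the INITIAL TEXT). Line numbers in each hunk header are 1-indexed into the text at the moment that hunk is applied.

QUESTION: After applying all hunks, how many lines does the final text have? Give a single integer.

Answer: 12

Derivation:
Hunk 1: at line 10 remove [gsq,jul] add [gwor,rwn,jmvm] -> 15 lines: ovwq dlrma lggth yuju qecee naj huzx ljulj khr rwhp gwor rwn jmvm zdfcj avsll
Hunk 2: at line 6 remove [huzx] add [vhmxc] -> 15 lines: ovwq dlrma lggth yuju qecee naj vhmxc ljulj khr rwhp gwor rwn jmvm zdfcj avsll
Hunk 3: at line 9 remove [gwor,rwn,jmvm] add [tbeij,xejv] -> 14 lines: ovwq dlrma lggth yuju qecee naj vhmxc ljulj khr rwhp tbeij xejv zdfcj avsll
Hunk 4: at line 6 remove [vhmxc,ljulj,khr] add [tsvg] -> 12 lines: ovwq dlrma lggth yuju qecee naj tsvg rwhp tbeij xejv zdfcj avsll
Hunk 5: at line 2 remove [lggth,yuju,qecee] add [xqlw,vtre,cbh] -> 12 lines: ovwq dlrma xqlw vtre cbh naj tsvg rwhp tbeij xejv zdfcj avsll
Final line count: 12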